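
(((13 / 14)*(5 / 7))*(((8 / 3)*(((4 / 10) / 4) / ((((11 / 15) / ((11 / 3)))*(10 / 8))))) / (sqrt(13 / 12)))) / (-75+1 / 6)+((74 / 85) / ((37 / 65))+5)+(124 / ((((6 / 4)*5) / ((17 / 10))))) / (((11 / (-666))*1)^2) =5298760047 / 51425-32*sqrt(39) / 22001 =103038.59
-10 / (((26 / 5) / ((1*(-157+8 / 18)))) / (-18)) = -70450 / 13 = -5419.23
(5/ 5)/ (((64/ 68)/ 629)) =10693/ 16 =668.31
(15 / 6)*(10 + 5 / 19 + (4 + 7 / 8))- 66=-8559 / 304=-28.15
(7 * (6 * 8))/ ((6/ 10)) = 560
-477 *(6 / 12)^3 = -477 / 8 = -59.62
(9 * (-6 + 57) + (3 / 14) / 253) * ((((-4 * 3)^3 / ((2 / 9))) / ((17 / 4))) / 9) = -2809349568 / 30107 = -93312.17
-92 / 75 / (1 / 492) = -15088 / 25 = -603.52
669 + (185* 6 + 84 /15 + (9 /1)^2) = 9328 /5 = 1865.60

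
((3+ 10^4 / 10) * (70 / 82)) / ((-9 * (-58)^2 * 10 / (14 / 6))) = -49147 / 7447896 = -0.01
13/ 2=6.50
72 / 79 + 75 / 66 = 3559 / 1738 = 2.05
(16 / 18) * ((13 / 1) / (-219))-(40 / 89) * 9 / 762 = -1293772 / 22278213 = -0.06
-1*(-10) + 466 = 476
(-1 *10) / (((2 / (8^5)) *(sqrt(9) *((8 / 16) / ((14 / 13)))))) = -4587520 / 39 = -117628.72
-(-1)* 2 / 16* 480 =60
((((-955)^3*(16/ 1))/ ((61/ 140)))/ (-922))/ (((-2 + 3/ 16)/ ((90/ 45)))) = -31216062080000/ 815509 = -38278010.52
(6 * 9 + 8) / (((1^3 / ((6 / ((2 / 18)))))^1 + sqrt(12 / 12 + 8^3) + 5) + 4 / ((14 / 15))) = -82424412 / 60930203 + 26576424 * sqrt(57) / 60930203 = 1.94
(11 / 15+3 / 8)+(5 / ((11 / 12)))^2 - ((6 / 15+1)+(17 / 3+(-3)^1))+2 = 83617 / 2904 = 28.79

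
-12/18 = -0.67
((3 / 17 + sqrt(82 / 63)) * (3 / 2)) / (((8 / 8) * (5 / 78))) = 351 / 85 + 39 * sqrt(574) / 35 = 30.83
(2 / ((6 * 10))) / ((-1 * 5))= -1 / 150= -0.01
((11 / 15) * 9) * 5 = 33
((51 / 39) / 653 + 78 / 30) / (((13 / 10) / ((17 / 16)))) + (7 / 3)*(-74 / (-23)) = 293433937 / 30458532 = 9.63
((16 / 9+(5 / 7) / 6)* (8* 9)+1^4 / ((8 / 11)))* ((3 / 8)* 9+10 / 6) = 311575 / 448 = 695.48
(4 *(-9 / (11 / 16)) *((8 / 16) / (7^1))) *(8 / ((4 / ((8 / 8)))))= -576 / 77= -7.48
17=17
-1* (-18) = 18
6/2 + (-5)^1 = -2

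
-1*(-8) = 8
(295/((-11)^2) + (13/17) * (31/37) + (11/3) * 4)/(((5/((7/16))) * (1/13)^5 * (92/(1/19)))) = 329.81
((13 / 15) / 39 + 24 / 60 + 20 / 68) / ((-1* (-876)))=137 / 167535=0.00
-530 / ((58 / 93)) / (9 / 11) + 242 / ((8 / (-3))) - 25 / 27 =-3540269 / 3132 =-1130.35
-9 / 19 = -0.47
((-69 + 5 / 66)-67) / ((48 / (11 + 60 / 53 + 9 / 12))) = -24499801 / 671616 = -36.48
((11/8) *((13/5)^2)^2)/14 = 314171/70000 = 4.49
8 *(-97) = -776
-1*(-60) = 60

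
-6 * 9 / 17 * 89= -4806 / 17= -282.71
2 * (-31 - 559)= -1180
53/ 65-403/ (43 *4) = -17079/ 11180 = -1.53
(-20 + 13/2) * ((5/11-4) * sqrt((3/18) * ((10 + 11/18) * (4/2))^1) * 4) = 117 * sqrt(1146)/11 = 360.07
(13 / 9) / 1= 13 / 9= 1.44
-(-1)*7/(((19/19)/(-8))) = -56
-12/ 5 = -2.40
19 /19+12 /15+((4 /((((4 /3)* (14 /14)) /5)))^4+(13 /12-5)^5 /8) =502755990869 /9953280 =50511.59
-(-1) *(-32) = -32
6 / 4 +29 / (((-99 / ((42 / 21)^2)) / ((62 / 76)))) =2047 / 3762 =0.54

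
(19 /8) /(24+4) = 19 /224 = 0.08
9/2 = 4.50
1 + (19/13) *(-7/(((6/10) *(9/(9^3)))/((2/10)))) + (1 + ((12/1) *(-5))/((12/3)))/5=-18072/65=-278.03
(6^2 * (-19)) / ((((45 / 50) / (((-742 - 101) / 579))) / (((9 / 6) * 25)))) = 8008500 / 193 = 41494.82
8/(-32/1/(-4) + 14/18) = 72/79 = 0.91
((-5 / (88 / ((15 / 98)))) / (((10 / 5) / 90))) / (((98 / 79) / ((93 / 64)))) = -24796125 / 54089728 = -0.46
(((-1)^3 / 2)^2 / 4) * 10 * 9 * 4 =45 / 2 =22.50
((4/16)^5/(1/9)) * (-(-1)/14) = 9/14336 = 0.00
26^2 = 676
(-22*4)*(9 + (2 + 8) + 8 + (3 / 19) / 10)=-225852 / 95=-2377.39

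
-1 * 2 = -2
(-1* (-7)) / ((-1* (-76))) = 7 / 76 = 0.09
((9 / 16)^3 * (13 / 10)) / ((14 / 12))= 28431 / 143360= 0.20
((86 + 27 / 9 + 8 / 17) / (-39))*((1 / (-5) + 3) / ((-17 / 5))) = 546 / 289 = 1.89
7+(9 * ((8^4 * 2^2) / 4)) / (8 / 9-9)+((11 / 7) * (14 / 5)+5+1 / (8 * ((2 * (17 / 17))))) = -26445939 / 5840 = -4528.41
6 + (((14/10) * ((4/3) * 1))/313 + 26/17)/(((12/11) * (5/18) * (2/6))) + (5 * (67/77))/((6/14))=137628622/4389825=31.35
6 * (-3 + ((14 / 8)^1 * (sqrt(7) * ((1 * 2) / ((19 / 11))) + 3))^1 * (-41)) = -9471 * sqrt(7) / 19- 2619 / 2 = -2628.34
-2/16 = -1/8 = -0.12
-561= -561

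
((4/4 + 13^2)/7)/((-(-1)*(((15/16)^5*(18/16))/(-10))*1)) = -570425344/1913625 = -298.09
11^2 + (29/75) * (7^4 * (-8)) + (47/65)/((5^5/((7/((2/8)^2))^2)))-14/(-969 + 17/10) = -43048459009333/5894484375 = -7303.18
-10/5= -2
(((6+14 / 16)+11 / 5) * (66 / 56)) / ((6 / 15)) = 11979 / 448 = 26.74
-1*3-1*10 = -13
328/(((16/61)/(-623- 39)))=-827831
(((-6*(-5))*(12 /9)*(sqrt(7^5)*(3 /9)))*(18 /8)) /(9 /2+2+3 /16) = 581.57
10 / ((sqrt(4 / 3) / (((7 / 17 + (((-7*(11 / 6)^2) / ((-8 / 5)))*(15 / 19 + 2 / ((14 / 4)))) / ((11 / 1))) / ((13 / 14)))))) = 7263865*sqrt(3) / 604656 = 20.81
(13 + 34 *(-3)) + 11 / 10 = -879 / 10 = -87.90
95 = 95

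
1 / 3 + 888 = 2665 / 3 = 888.33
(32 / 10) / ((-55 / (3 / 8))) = -6 / 275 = -0.02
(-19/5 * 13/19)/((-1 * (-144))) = -13/720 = -0.02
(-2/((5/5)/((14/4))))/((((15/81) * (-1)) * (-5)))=-7.56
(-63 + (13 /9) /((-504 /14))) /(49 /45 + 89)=-102125 /145944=-0.70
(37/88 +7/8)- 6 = -207/44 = -4.70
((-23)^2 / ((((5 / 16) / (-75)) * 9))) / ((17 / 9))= -126960 / 17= -7468.24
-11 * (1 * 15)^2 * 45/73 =-111375/73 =-1525.68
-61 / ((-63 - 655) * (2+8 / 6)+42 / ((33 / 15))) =2013 / 78350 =0.03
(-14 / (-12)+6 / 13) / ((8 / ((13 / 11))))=127 / 528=0.24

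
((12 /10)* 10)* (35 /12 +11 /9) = 149 /3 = 49.67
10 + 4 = 14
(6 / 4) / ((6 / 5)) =5 / 4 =1.25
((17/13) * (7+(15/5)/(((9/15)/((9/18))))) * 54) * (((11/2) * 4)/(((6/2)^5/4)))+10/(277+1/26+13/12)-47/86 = 242.43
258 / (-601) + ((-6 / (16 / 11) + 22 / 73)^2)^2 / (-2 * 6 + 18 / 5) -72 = -41053611580551995 / 419447017660416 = -97.88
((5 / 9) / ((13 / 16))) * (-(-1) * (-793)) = -4880 / 9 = -542.22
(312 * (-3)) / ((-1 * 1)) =936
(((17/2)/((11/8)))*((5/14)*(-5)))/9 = -850/693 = -1.23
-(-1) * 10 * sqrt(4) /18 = 10 /9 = 1.11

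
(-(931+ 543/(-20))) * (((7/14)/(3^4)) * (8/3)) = -18077/1215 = -14.88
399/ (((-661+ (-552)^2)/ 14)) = 5586/ 304043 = 0.02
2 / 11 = 0.18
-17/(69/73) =-17.99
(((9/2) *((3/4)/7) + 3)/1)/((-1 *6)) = -65/112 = -0.58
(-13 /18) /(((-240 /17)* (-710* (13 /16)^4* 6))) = -8704 /315873675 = -0.00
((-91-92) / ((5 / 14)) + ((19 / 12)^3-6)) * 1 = -514.43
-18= -18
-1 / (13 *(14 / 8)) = -4 / 91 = -0.04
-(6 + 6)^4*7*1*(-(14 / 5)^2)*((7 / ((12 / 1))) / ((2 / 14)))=116169984 / 25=4646799.36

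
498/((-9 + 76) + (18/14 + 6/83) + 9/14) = 578676/80179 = 7.22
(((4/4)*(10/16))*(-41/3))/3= -205/72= -2.85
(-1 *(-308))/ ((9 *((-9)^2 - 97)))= -2.14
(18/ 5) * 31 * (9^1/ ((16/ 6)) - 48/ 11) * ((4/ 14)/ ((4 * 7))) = -24273/ 21560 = -1.13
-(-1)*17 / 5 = 17 / 5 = 3.40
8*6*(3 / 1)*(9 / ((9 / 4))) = 576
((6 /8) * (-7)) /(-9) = 7 /12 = 0.58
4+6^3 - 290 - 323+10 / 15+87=-916 / 3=-305.33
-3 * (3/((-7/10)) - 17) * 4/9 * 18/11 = 3576/77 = 46.44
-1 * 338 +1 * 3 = -335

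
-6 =-6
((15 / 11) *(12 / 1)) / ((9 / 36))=720 / 11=65.45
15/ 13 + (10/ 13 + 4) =77/ 13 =5.92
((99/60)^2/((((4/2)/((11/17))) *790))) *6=35937/5372000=0.01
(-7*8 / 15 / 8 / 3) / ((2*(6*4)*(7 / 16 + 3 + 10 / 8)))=-0.00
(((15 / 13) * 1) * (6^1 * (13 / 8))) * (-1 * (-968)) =10890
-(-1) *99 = 99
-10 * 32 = -320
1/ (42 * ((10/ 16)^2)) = 32/ 525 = 0.06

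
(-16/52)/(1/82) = -328/13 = -25.23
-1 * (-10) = 10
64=64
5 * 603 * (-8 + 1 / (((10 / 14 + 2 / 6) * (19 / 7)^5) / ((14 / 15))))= -656461990251 / 27237089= -24101.77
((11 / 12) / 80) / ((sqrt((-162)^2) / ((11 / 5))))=121 / 777600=0.00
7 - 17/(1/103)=-1744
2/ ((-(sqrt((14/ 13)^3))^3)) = -28561*sqrt(182)/ 268912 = -1.43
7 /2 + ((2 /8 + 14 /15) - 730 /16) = -4913 /120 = -40.94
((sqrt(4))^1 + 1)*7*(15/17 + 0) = 315/17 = 18.53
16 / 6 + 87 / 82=917 / 246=3.73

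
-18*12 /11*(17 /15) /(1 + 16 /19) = -23256 /1925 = -12.08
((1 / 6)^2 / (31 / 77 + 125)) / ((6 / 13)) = 1001 / 2085696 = 0.00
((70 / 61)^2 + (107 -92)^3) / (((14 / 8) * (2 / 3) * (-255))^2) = 2010124 / 52693081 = 0.04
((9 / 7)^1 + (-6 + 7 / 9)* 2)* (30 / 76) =-2885 / 798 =-3.62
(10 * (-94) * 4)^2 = 14137600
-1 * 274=-274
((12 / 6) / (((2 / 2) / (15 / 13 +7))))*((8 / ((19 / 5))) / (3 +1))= 2120 / 247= 8.58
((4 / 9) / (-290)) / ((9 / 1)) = -2 / 11745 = -0.00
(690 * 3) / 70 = 207 / 7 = 29.57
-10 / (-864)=5 / 432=0.01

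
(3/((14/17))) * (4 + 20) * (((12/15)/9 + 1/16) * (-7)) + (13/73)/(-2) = -135399/1460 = -92.74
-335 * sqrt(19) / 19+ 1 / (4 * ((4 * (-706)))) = -335 * sqrt(19) / 19 -1 / 11296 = -76.85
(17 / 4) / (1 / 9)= 153 / 4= 38.25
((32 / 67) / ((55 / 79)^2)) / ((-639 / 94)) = -18772928 / 129509325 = -0.14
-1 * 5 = -5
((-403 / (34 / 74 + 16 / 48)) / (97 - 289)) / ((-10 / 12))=-44733 / 14080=-3.18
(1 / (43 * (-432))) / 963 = -1 / 17888688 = -0.00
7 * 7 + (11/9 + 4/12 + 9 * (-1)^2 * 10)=1265/9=140.56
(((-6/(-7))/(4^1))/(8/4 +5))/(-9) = -1/294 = -0.00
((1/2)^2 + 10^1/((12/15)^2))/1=15.88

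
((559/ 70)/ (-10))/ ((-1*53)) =559/ 37100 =0.02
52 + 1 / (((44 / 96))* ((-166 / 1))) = 47464 / 913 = 51.99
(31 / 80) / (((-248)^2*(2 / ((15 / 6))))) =1 / 126976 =0.00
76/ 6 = 38/ 3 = 12.67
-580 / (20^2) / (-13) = 29 / 260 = 0.11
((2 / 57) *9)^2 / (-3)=-12 / 361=-0.03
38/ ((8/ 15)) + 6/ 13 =3729/ 52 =71.71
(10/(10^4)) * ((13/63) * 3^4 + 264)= 0.28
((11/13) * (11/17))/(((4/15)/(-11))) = -19965/884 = -22.58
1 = 1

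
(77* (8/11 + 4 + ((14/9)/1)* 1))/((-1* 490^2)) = -311/154350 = -0.00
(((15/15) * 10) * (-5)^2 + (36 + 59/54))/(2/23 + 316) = 356569/392580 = 0.91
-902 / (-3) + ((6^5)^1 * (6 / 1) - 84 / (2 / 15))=138980 / 3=46326.67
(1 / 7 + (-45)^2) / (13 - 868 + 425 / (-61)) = -216184 / 92015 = -2.35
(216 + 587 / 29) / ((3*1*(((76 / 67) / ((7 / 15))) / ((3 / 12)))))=3213119 / 396720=8.10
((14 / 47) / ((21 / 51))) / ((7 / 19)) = 1.96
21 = 21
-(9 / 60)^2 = -9 / 400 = -0.02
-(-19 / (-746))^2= -361 / 556516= -0.00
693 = 693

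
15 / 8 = 1.88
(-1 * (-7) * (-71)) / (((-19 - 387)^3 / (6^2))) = 639 / 2390122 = 0.00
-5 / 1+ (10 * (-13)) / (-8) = 11.25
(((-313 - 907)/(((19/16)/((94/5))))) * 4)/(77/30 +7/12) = -29358080/1197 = -24526.38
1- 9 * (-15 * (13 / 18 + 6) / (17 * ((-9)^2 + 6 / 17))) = 1527 / 922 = 1.66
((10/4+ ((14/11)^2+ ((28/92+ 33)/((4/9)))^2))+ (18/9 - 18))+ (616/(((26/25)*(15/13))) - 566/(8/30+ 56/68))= 597628579303/106767012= 5597.50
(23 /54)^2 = 529 /2916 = 0.18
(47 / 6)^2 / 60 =2209 / 2160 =1.02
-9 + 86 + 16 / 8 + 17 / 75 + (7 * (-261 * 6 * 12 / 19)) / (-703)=89233094 / 1001775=89.07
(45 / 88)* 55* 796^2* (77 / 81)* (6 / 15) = 60985540 / 9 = 6776171.11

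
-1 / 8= -0.12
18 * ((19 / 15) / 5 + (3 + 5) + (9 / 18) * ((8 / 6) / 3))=3814 / 25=152.56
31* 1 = 31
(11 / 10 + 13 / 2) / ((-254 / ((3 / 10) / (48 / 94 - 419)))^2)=377739 / 6239819149369000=0.00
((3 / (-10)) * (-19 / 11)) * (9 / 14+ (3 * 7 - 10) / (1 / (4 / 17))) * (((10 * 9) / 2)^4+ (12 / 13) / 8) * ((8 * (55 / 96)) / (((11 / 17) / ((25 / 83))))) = 38944251814575 / 2658656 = 14648097.31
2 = 2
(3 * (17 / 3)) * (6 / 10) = 51 / 5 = 10.20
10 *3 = 30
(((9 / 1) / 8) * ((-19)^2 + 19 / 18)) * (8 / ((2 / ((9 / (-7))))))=-8379 / 4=-2094.75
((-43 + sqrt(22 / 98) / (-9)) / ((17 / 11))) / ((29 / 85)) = -2365 / 29 - 55 * sqrt(11) / 1827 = -81.65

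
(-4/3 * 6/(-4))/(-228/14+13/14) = -28/215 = -0.13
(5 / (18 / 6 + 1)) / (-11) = -5 / 44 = -0.11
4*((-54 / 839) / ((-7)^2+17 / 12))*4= -10368 / 507595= -0.02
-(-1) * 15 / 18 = 5 / 6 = 0.83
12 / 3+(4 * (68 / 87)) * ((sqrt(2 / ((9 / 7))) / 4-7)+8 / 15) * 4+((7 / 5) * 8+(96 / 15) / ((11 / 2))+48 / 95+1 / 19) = -17441761 / 272745+272 * sqrt(14) / 261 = -60.05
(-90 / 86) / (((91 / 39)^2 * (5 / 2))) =-162 / 2107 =-0.08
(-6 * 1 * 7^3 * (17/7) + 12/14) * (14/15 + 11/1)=-417428/7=-59632.57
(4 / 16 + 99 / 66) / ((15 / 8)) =14 / 15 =0.93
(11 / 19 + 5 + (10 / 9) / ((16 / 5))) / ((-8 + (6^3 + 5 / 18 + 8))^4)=11820006 / 4364065053440419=0.00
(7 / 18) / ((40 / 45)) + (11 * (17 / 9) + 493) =74047 / 144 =514.22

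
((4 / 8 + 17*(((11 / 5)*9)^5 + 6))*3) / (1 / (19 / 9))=327648421.03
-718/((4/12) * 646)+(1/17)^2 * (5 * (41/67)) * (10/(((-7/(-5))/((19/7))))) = -56408197/18026953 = -3.13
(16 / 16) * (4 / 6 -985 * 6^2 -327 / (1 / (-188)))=78050 / 3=26016.67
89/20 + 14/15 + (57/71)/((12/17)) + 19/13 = 221027/27690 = 7.98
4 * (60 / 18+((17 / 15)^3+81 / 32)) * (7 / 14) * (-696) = -22927139 / 2250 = -10189.84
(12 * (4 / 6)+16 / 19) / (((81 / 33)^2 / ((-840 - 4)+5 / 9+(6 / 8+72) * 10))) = -7070756 / 41553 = -170.16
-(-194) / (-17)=-194 / 17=-11.41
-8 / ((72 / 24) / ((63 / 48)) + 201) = -56 / 1423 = -0.04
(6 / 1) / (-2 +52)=3 / 25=0.12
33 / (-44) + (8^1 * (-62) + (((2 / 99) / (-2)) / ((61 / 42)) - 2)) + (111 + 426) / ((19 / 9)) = -37388513 / 152988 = -244.39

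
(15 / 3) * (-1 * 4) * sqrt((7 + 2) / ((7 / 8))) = -120 * sqrt(14) / 7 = -64.14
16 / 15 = 1.07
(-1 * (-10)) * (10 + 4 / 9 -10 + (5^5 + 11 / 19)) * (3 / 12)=7815.06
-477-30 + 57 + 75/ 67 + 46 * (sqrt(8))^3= -30075/ 67 + 736 * sqrt(2)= 591.98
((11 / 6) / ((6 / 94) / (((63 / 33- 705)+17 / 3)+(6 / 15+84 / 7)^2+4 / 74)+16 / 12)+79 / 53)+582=584.87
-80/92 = -20/23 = -0.87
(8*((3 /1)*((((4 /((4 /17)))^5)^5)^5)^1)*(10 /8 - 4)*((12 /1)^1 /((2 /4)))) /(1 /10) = -101360874670779080441203349754973374672070568582595927710581257624300639193401087267126429079656722954686627336706877013679453272787365623155791225024489382880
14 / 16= 7 / 8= 0.88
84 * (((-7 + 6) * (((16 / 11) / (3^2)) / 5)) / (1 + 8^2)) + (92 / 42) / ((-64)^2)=-6340303 / 153753600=-0.04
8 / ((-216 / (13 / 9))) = -0.05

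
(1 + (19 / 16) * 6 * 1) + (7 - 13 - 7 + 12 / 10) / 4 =207 / 40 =5.18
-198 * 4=-792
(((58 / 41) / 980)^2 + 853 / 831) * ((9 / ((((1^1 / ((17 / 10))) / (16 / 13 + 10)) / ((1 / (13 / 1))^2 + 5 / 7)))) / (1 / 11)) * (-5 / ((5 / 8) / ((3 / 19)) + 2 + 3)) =-72075282417915434856 / 92415795900598625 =-779.90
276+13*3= 315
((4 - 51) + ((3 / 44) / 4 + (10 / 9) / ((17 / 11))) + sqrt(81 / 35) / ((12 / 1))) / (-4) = 1245797 / 107712 - 3 * sqrt(35) / 560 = 11.53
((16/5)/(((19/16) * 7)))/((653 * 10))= 128/2171225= 0.00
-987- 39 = -1026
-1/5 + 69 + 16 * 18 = 1784/5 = 356.80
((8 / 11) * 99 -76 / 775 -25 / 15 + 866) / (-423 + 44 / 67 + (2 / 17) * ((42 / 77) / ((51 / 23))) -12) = -2.16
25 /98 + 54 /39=2089 /1274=1.64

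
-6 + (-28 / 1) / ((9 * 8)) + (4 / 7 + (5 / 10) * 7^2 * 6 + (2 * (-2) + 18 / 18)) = 17411 / 126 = 138.18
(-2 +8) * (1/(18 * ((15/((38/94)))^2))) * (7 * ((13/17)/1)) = 32851/25348275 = 0.00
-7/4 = -1.75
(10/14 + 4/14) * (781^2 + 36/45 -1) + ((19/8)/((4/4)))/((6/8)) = 18298919/30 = 609963.97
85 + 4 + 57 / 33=998 / 11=90.73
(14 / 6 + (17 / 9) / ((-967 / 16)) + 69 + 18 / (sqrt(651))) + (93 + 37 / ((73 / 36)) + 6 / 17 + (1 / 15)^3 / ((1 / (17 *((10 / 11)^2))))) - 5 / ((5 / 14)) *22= -2452193350559 / 19602767745 + 6 *sqrt(651) / 217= -124.39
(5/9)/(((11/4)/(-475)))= -9500/99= -95.96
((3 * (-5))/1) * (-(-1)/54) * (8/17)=-20/153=-0.13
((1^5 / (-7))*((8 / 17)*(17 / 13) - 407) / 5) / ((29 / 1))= 5283 / 13195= 0.40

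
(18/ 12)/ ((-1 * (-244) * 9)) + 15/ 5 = 4393/ 1464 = 3.00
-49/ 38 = -1.29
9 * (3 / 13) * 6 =162 / 13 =12.46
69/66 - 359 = -7875/22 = -357.95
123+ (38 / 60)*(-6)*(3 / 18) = 3671 / 30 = 122.37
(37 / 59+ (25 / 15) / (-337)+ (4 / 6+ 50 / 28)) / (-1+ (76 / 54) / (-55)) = -1270920915 / 423945326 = -3.00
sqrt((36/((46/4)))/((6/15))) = 6*sqrt(115)/23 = 2.80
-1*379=-379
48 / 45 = 16 / 15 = 1.07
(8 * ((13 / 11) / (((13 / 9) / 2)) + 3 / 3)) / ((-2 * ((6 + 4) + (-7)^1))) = -116 / 33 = -3.52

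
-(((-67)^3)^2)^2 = -8182718904632857144561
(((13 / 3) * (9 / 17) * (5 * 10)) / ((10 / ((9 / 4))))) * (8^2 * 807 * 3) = 67981680 / 17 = 3998922.35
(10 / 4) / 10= 1 / 4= 0.25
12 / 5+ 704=706.40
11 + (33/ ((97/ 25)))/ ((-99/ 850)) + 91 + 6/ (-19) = 158462/ 5529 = 28.66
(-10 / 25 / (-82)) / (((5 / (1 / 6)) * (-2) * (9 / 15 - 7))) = 0.00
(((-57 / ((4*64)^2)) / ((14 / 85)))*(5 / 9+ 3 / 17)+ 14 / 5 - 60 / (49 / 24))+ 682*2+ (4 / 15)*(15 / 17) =136919922277 / 102359040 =1337.64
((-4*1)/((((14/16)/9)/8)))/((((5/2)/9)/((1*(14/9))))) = -9216/5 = -1843.20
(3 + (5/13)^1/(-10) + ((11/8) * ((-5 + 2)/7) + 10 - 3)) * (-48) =-449.87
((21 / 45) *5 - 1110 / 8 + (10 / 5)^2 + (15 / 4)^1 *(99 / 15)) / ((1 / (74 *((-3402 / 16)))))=6776217 / 4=1694054.25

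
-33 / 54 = -11 / 18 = -0.61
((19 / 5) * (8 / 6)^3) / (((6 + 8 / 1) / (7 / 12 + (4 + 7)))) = 21128 / 2835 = 7.45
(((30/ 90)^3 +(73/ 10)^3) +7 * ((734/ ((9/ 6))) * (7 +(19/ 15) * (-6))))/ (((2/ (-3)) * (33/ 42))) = 28627417/ 9000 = 3180.82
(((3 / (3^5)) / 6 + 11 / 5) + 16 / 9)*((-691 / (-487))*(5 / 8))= 6682661 / 1893456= 3.53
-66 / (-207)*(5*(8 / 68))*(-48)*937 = -3298240 / 391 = -8435.40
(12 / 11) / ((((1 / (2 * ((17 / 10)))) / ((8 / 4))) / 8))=3264 / 55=59.35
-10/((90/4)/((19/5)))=-76/45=-1.69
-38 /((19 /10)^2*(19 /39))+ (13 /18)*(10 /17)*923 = 370.52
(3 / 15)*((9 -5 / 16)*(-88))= -1529 / 10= -152.90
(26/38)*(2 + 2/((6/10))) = 208/57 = 3.65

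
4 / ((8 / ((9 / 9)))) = 1 / 2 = 0.50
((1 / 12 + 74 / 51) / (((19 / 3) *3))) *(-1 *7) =-0.57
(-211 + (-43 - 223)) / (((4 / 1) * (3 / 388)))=-15423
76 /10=38 /5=7.60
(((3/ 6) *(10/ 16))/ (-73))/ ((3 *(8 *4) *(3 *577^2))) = -5/ 111991988736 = -0.00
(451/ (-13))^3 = -91733851/ 2197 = -41754.14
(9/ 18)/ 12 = 1/ 24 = 0.04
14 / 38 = 7 / 19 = 0.37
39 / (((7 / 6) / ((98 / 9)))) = 364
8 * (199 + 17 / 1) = 1728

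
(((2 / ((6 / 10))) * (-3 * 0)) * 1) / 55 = 0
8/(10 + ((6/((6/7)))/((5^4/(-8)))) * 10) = 500/569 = 0.88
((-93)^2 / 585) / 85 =961 / 5525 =0.17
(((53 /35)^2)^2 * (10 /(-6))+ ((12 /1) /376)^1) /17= -739004089 /1438799250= -0.51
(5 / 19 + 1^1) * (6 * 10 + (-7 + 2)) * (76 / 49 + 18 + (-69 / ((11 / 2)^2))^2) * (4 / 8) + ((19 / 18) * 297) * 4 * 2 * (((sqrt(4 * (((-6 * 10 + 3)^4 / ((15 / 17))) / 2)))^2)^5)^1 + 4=76162412761043064549179765641909511701088785203484 / 3872378125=19668123902813097455243930000000000000000.00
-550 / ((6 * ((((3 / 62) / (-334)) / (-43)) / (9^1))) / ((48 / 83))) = -11753860800 / 83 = -141612780.72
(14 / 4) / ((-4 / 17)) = -14.88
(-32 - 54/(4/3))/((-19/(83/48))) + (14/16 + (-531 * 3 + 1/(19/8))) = -2891233/1824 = -1585.11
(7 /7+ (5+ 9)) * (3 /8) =45 /8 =5.62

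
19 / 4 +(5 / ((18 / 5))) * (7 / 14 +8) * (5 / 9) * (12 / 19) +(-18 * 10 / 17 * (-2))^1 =1048919 / 34884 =30.07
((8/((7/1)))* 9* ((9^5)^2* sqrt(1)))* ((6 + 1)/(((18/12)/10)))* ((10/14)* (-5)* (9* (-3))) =1129718145924000/7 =161388306560571.43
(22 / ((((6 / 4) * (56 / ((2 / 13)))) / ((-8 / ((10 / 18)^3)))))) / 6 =-3564 / 11375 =-0.31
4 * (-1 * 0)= 0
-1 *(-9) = 9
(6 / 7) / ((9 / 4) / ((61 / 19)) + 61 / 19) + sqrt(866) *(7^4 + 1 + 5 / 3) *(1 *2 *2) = 27816 / 126931 + 28844 *sqrt(866) / 3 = 282939.46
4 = 4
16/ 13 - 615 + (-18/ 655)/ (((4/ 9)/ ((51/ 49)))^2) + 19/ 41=-4113717342837/ 6705800920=-613.46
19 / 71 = 0.27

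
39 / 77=0.51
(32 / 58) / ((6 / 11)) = 88 / 87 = 1.01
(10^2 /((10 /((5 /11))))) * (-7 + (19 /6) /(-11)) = -12025 /363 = -33.13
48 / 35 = 1.37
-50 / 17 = -2.94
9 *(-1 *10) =-90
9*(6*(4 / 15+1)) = 342 / 5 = 68.40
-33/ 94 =-0.35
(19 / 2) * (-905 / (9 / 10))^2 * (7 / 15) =1089303250 / 243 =4482729.42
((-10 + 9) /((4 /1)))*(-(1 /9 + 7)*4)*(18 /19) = 128 /19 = 6.74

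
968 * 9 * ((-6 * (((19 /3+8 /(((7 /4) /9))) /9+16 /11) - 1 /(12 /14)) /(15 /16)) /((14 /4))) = -65136896 /735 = -88621.63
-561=-561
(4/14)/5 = 2/35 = 0.06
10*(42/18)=23.33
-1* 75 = -75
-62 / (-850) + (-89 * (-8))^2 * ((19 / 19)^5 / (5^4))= 811.18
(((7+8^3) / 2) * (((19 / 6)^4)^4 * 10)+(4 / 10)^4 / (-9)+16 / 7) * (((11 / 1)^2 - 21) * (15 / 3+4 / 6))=18556698066149092013791922663 / 123423558451200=150349724955354.93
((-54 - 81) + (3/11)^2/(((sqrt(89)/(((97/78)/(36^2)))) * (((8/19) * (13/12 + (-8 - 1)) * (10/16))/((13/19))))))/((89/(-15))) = 97 * sqrt(89)/2185245480 + 2025/89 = 22.75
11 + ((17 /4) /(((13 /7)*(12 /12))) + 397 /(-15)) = -13.18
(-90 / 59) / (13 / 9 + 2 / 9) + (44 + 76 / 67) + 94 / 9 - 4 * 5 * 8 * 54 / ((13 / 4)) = -2603.80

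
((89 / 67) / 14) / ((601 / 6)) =267 / 281869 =0.00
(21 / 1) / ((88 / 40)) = 105 / 11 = 9.55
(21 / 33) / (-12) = -7 / 132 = -0.05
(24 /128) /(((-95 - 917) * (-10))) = 3 /161920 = 0.00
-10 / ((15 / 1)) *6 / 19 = -4 / 19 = -0.21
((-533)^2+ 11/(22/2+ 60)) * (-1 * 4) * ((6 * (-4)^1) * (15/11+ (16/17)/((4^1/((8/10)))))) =33054662208/781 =42323511.15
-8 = -8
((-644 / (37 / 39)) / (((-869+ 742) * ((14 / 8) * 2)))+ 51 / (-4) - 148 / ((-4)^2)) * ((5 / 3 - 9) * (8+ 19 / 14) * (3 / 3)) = 138627082 / 98679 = 1404.83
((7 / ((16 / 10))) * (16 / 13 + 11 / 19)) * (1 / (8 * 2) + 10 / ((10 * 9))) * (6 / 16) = 130375 / 252928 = 0.52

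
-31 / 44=-0.70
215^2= 46225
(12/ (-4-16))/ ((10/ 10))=-0.60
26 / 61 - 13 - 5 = -1072 / 61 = -17.57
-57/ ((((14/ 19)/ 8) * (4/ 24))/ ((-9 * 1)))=233928/ 7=33418.29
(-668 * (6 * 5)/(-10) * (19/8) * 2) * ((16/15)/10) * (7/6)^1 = 88844/75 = 1184.59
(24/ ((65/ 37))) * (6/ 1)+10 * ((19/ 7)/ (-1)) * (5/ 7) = 199322/ 3185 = 62.58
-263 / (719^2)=-0.00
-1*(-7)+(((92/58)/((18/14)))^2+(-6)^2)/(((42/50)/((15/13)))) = 362898077/6199011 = 58.54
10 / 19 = 0.53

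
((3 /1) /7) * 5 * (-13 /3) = -65 /7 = -9.29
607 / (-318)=-607 / 318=-1.91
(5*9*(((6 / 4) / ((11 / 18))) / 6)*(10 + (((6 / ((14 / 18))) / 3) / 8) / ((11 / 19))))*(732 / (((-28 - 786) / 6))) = -722843595 / 689458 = -1048.42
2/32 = 1/16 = 0.06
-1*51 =-51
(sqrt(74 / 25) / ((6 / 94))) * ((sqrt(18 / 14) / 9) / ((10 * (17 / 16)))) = 376 * sqrt(518) / 26775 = 0.32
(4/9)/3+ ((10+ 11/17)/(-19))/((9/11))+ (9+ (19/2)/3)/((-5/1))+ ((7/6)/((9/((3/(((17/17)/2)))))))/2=-112553/43605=-2.58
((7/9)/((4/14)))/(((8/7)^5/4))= 823543/147456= 5.59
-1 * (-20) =20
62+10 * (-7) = -8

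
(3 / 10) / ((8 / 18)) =27 / 40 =0.68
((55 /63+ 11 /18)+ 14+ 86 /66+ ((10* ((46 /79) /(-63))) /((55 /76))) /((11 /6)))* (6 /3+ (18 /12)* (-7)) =-342297023 /2408868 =-142.10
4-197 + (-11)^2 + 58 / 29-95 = -165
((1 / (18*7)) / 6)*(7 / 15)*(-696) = -58 / 135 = -0.43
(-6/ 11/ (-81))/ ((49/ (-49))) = -2/ 297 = -0.01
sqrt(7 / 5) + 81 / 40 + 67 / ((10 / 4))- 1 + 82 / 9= sqrt(35) / 5 + 13297 / 360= 38.12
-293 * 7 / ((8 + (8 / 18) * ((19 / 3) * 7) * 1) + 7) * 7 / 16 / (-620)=387639 / 9295040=0.04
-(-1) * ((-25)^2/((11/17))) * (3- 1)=21250/11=1931.82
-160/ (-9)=160/ 9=17.78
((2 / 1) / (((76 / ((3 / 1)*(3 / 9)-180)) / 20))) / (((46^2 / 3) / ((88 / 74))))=-59070 / 371887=-0.16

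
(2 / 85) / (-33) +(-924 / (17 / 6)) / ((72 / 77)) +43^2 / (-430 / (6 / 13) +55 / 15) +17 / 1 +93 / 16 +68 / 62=-326.85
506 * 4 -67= 1957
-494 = -494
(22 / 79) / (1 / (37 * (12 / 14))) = 4884 / 553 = 8.83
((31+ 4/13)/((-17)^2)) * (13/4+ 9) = 19943/15028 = 1.33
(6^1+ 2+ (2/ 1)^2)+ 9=21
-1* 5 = -5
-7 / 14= -0.50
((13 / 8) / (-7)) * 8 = -13 / 7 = -1.86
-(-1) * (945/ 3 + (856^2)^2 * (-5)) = -2684510228165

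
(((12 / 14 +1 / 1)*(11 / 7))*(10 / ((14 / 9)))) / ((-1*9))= -715 / 343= -2.08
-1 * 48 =-48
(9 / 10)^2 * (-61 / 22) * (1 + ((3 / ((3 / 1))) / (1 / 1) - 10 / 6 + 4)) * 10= -21411 / 220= -97.32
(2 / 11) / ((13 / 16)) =32 / 143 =0.22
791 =791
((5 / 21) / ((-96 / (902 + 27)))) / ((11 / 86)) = -199735 / 11088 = -18.01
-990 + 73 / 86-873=-160145 / 86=-1862.15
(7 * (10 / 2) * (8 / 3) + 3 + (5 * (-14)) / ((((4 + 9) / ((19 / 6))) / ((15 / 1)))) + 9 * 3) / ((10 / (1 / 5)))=-1033 / 390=-2.65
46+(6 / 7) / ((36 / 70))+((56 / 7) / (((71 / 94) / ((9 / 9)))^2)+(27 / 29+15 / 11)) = 308673749 / 4824237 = 63.98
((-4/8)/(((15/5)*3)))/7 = -1/126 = -0.01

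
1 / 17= 0.06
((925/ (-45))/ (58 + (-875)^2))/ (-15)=37/ 20673441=0.00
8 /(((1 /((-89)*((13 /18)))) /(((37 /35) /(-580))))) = 42809 /45675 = 0.94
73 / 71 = 1.03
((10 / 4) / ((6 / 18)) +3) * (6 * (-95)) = -5985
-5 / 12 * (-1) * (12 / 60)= 0.08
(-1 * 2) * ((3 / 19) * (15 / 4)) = -45 / 38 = -1.18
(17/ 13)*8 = 136/ 13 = 10.46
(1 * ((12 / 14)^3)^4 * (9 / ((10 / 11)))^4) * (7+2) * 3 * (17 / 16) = 374911276488061104 / 8650804500625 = 43338.31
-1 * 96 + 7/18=-1721/18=-95.61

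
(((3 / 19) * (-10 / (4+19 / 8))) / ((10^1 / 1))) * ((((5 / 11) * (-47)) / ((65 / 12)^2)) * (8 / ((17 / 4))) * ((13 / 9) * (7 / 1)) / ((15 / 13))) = 1347584 / 4530075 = 0.30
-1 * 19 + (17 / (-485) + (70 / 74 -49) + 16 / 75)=-18001286 / 269175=-66.88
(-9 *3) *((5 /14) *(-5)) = 675 /14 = 48.21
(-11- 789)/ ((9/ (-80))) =64000/ 9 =7111.11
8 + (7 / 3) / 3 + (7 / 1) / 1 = 15.78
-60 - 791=-851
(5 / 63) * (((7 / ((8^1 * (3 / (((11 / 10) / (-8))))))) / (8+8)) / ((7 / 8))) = -11 / 48384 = -0.00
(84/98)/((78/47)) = 47/91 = 0.52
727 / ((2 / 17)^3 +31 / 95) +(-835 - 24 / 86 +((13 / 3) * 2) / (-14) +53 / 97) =6173848826812 / 4468980411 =1381.49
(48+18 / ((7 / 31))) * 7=894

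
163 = 163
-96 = -96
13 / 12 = 1.08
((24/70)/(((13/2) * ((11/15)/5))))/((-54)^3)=-5/2189187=-0.00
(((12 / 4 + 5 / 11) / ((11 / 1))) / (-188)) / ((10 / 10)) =-19 / 11374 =-0.00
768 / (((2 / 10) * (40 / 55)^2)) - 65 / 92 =667855 / 92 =7259.29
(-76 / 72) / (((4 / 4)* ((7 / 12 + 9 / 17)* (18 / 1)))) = -323 / 6129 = -0.05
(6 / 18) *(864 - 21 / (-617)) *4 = 710812 / 617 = 1152.05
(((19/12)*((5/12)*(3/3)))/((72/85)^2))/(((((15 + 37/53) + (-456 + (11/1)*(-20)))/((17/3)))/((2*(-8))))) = 618423875/4898320128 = 0.13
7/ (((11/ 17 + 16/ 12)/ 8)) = 2856/ 101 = 28.28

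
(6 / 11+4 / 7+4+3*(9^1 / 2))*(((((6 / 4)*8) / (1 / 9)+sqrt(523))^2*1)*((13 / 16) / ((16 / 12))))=3018951*sqrt(523) / 1232+194666433 / 1408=194297.16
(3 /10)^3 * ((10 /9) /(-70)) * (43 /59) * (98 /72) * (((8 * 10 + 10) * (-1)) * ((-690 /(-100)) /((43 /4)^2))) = 1449 /634250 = 0.00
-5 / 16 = -0.31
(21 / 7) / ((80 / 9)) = 27 / 80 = 0.34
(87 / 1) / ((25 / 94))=8178 / 25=327.12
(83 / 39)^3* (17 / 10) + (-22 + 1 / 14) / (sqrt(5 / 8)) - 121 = -62055611 / 593190 - 307* sqrt(10) / 35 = -132.35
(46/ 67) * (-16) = -736/ 67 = -10.99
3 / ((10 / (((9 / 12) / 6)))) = 3 / 80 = 0.04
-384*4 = -1536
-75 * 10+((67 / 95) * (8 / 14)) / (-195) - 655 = -182193643 / 129675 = -1405.00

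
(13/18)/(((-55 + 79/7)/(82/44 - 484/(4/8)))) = 15.96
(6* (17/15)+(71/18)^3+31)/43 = 2891803/1253880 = 2.31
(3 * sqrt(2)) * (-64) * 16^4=-12582912 * sqrt(2)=-17794924.80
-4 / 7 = -0.57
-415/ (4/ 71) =-7366.25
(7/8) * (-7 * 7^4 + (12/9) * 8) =-352723/24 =-14696.79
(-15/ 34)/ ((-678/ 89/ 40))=4450/ 1921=2.32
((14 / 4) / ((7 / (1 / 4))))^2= 1 / 64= 0.02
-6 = -6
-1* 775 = -775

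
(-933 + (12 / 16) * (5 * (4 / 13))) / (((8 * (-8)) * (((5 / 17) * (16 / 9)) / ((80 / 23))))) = 926721 / 9568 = 96.86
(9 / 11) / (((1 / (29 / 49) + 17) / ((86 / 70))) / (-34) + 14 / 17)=11223 / 5159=2.18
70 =70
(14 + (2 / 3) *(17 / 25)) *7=7588 / 75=101.17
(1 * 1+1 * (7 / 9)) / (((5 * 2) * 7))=8 / 315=0.03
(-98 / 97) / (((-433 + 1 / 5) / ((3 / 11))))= 735 / 1154494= 0.00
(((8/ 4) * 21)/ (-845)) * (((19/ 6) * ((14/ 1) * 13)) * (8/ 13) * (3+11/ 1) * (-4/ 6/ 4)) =104272/ 2535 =41.13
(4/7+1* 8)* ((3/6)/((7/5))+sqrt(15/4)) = 150/49+30* sqrt(15)/7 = 19.66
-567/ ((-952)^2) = -0.00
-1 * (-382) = 382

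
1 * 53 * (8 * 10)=4240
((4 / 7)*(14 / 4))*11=22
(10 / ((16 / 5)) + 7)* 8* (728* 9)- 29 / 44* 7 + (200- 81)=23356361 / 44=530826.39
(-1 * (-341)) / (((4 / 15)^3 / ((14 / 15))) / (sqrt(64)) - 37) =-537075 / 58271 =-9.22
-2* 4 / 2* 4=-16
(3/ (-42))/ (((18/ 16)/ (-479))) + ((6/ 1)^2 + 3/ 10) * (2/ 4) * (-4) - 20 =-19589/ 315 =-62.19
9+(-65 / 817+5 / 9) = 69677 / 7353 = 9.48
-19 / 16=-1.19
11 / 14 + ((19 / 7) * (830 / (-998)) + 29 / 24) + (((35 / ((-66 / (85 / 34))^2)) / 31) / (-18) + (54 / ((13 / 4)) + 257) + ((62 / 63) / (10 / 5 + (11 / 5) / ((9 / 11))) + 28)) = 28092013023484651 / 93155061007008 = 301.56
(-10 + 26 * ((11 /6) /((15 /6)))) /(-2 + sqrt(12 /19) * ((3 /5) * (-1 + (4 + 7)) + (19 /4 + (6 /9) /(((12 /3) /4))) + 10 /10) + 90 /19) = -537472 /1946855 + 770032 * sqrt(57) /5840565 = 0.72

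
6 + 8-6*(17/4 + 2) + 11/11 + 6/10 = -219/10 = -21.90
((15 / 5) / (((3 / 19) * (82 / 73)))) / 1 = 1387 / 82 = 16.91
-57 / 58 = -0.98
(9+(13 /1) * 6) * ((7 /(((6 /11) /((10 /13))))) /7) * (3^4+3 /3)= 130790 /13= 10060.77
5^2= 25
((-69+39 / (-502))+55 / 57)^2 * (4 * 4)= 15194076569764 / 204690249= 74229.61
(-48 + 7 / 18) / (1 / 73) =-62561 / 18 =-3475.61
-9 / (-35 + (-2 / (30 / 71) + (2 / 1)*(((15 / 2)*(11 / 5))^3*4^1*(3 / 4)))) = -540 / 1614781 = -0.00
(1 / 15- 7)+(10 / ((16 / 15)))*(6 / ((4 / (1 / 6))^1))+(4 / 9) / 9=-58841 / 12960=-4.54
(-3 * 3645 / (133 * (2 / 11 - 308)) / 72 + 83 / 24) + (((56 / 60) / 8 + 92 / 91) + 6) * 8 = 42491160133 / 702527280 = 60.48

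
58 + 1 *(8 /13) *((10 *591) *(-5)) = -235646 /13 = -18126.62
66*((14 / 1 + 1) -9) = 396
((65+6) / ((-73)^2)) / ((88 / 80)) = 0.01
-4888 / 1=-4888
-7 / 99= -0.07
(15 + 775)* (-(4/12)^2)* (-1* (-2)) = -175.56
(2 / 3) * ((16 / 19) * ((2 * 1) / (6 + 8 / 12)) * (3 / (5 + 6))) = 48 / 1045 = 0.05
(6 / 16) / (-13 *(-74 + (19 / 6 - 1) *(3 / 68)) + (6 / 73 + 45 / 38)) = 70737 / 181468465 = 0.00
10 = 10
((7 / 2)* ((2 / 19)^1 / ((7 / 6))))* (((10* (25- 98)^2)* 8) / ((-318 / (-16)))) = 6821120 / 1007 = 6773.70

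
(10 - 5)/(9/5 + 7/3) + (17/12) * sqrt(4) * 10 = 5495/186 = 29.54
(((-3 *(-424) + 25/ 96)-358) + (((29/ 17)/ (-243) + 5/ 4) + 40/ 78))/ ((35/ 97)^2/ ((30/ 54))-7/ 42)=14811367458845/ 1094395536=13533.83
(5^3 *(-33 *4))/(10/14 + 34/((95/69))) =-10972500/16897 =-649.38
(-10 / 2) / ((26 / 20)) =-50 / 13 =-3.85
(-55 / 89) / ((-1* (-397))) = -55 / 35333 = -0.00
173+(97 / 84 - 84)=7573 / 84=90.15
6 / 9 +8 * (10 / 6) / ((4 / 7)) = 24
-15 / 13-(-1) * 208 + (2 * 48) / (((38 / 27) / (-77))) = -1246205 / 247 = -5045.36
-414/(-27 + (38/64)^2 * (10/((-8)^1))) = 1695744/112397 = 15.09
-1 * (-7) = 7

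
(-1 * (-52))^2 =2704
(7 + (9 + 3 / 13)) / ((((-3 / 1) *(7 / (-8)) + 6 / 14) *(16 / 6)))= 1477 / 741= 1.99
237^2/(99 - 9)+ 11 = 6351/10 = 635.10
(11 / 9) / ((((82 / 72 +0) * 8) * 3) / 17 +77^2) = 187 / 907383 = 0.00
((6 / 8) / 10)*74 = 111 / 20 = 5.55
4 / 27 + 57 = 1543 / 27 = 57.15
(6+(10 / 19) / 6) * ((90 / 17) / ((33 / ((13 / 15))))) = 9022 / 10659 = 0.85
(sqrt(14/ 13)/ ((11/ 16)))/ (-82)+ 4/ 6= 2/ 3 - 8* sqrt(182)/ 5863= 0.65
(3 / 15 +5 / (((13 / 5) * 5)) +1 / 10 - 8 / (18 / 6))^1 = -773 / 390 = -1.98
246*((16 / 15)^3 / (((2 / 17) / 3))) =2854912 / 375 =7613.10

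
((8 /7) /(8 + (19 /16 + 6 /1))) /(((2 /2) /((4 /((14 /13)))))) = 3328 /11907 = 0.28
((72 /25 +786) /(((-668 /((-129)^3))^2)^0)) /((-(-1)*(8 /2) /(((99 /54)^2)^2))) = 48124967 /21600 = 2228.01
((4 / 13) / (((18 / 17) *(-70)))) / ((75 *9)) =-17 / 2764125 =-0.00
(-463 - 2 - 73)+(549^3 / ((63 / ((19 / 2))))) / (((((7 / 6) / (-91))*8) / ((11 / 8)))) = -149860133635 / 448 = -334509226.86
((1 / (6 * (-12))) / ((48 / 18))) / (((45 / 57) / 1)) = -0.01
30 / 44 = 0.68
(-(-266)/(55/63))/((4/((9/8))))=75411/880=85.69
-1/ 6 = -0.17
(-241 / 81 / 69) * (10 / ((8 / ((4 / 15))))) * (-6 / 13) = 0.01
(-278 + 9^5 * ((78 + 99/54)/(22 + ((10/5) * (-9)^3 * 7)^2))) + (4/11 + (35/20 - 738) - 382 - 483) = -1076375893233/572893519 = -1878.84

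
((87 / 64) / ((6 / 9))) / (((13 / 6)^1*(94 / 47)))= 783 / 1664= 0.47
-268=-268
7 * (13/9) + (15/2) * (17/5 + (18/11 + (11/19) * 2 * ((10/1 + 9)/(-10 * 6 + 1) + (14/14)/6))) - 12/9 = 5016391/110979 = 45.20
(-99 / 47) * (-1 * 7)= 693 / 47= 14.74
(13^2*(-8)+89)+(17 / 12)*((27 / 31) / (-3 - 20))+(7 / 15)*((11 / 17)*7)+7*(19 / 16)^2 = -58230548183 / 46544640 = -1251.07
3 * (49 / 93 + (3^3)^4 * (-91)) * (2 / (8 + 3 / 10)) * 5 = -449758513400 / 2573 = -174799266.77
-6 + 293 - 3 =284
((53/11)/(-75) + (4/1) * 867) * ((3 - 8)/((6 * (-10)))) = 2861047/9900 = 288.99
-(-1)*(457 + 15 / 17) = 457.88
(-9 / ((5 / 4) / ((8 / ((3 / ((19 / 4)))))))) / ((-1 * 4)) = 114 / 5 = 22.80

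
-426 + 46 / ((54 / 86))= -9524 / 27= -352.74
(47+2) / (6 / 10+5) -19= -41 / 4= -10.25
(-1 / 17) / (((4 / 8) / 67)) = -134 / 17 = -7.88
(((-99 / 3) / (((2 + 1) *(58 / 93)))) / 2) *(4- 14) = 5115 / 58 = 88.19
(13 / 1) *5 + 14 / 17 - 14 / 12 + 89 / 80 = 268339 / 4080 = 65.77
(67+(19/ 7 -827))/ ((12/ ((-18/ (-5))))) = -15903/ 70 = -227.19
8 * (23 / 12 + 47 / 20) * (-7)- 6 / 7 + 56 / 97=-2436386 / 10185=-239.21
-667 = -667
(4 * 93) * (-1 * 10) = -3720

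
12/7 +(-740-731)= -10285/7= -1469.29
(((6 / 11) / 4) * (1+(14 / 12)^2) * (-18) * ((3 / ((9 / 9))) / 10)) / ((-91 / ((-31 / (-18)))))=527 / 16016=0.03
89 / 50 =1.78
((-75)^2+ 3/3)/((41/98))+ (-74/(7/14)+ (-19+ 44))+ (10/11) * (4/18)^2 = 486759395/36531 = 13324.56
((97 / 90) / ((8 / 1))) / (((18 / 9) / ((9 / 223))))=97 / 35680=0.00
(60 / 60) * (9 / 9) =1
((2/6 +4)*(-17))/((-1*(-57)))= -221/171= -1.29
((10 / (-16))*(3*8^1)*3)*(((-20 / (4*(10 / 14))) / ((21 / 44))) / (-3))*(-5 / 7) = 1100 / 7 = 157.14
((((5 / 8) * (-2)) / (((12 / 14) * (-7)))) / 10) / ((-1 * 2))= -1 / 96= -0.01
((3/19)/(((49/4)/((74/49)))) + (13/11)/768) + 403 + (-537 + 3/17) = -876623071993/6551618304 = -133.80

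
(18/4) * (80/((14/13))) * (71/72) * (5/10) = 4615/28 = 164.82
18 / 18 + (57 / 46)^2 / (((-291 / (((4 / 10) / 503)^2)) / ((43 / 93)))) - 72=-714370361220948 / 10061554383175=-71.00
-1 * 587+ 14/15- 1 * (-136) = -6751/15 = -450.07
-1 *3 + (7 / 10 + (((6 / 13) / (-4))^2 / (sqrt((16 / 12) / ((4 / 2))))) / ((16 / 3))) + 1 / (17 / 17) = -13 / 10 + 27 *sqrt(6) / 21632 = -1.30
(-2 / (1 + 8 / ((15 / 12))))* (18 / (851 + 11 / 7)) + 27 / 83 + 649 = 2975138231 / 4581932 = 649.32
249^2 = 62001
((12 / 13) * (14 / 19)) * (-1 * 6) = -1008 / 247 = -4.08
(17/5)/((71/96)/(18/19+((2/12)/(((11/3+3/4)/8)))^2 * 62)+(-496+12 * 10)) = -114935232/12706695139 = -0.01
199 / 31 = 6.42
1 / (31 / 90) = 90 / 31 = 2.90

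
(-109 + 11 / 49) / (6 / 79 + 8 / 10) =-1052675 / 8477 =-124.18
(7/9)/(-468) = -7/4212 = -0.00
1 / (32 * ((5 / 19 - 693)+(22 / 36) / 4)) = -171 / 3789820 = -0.00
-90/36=-5/2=-2.50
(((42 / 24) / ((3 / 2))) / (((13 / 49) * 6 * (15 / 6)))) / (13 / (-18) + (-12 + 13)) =343 / 325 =1.06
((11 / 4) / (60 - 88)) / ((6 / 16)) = -11 / 42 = -0.26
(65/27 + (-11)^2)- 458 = -9034/27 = -334.59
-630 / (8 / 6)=-945 / 2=-472.50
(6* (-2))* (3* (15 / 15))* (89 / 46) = -69.65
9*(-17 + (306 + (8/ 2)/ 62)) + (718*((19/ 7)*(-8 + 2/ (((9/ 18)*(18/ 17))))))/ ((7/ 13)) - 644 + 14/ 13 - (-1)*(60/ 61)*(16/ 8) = -144413140085/ 10841103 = -13320.89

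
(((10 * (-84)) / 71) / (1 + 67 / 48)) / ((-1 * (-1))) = -4.94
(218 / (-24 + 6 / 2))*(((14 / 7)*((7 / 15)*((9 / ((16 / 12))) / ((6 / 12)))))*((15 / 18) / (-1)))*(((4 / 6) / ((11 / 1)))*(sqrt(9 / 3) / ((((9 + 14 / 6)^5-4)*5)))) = 0.00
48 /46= 24 /23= 1.04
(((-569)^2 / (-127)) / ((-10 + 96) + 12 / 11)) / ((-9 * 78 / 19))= 67666049 / 85409532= 0.79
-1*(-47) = 47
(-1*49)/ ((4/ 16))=-196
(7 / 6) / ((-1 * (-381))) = 7 / 2286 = 0.00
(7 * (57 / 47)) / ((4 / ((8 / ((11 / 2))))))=1596 / 517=3.09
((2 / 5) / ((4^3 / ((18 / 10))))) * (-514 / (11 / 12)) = -6939 / 1100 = -6.31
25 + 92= 117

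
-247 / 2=-123.50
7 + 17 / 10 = 87 / 10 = 8.70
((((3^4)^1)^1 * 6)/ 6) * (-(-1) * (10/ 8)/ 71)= 405/ 284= 1.43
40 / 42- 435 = -9115 / 21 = -434.05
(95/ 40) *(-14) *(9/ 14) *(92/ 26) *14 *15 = -412965/ 26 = -15883.27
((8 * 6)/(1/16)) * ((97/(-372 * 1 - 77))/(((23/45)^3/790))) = -5362873920000/5462983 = -981675.02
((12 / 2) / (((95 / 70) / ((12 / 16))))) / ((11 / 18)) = 1134 / 209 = 5.43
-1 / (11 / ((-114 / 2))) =5.18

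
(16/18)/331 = 8/2979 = 0.00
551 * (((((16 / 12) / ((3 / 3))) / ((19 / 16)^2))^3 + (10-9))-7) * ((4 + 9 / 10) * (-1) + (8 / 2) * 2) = -2943187058651 / 334273365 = -8804.73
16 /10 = 8 /5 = 1.60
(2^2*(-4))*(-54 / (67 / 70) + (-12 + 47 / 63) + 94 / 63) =1489840 / 1407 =1058.88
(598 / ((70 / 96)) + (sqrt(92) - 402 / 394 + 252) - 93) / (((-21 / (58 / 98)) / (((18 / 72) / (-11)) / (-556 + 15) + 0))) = -32595797 / 28148051470 - 29 * sqrt(23) / 12247158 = -0.00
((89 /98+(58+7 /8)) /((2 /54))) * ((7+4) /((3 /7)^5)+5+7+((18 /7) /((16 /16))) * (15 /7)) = 217183089145 /172872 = 1256323.11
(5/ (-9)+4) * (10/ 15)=62/ 27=2.30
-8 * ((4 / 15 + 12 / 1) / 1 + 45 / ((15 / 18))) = -7952 / 15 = -530.13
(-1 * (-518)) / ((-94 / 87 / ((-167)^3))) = 104946613779 / 47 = 2232906676.15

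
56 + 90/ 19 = 1154/ 19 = 60.74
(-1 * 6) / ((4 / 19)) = -57 / 2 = -28.50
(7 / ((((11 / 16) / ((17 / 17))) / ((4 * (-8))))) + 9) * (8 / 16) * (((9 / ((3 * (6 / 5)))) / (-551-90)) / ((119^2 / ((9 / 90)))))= 0.00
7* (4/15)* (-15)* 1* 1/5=-28/5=-5.60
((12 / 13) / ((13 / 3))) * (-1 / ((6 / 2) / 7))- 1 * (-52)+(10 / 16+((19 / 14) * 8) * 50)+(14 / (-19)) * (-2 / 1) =596.46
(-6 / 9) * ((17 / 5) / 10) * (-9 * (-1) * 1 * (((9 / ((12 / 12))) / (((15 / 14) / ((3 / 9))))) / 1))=-714 / 125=-5.71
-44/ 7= -6.29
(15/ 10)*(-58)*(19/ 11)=-1653/ 11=-150.27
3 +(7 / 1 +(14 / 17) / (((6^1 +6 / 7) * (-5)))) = 9.98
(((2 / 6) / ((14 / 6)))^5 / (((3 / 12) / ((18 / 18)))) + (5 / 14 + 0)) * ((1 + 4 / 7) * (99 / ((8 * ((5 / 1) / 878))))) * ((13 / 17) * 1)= 74659869999 / 80001320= 933.23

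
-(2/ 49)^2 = -4/ 2401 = -0.00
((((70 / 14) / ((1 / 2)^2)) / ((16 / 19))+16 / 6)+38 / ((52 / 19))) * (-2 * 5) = -31435 / 78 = -403.01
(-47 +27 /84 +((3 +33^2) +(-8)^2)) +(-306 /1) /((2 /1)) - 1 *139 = 22885 /28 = 817.32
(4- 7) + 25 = 22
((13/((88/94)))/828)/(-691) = -611/25174512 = -0.00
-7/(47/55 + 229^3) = -385/660494442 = -0.00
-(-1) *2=2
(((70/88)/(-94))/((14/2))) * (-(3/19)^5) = 0.00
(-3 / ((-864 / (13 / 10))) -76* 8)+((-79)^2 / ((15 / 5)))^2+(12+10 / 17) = 70619763167 / 16320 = 4327191.37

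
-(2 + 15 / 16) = -47 / 16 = -2.94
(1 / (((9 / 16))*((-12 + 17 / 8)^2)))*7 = 7168 / 56169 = 0.13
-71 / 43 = -1.65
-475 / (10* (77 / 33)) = -20.36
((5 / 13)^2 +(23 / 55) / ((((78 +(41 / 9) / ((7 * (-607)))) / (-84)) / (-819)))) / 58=10230129089407 / 1608034126270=6.36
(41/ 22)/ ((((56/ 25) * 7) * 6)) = 1025/ 51744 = 0.02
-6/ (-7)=6/ 7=0.86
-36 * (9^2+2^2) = -3060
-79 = -79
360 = 360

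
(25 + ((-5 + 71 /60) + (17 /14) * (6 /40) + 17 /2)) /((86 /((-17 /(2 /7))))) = -426479 /20640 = -20.66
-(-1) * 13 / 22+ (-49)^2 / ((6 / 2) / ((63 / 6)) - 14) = -184253 / 1056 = -174.48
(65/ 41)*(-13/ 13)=-65/ 41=-1.59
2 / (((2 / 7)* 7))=1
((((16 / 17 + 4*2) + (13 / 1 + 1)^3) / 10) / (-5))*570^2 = -304106400 / 17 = -17888611.76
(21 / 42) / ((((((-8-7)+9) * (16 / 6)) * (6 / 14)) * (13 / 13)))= -7 / 96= -0.07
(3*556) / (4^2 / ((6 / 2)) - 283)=-5004 / 833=-6.01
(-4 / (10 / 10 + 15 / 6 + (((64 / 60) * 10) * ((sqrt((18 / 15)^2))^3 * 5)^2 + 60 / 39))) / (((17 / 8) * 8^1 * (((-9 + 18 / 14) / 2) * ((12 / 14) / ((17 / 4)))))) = 398125 / 1054712259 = 0.00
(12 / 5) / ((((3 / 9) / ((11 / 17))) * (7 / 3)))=2.00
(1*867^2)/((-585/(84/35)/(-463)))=464042676/325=1427823.62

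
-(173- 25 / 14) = -2397 / 14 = -171.21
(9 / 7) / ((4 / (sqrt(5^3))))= 45*sqrt(5) / 28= 3.59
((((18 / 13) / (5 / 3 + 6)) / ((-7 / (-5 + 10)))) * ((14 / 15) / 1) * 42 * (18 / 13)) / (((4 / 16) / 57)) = -6205248 / 3887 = -1596.41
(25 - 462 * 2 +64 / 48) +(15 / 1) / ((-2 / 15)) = -6061 / 6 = -1010.17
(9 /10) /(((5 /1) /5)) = 9 /10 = 0.90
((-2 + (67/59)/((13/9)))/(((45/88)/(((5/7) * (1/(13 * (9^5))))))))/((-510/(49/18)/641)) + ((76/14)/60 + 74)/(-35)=-12614363281897537/5958988438180050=-2.12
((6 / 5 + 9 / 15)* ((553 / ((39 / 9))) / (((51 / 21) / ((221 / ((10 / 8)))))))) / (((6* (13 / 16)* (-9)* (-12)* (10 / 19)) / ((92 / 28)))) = 966644 / 4875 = 198.29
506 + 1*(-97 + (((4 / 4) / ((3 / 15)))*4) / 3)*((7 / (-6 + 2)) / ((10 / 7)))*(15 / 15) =73999 / 120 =616.66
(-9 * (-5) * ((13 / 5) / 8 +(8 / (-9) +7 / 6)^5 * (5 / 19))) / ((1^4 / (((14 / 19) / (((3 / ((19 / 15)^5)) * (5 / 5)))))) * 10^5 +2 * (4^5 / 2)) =2804849216981 / 24110969756115456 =0.00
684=684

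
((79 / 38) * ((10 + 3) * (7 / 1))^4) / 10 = 5417421919 / 380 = 14256373.47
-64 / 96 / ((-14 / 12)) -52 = -360 / 7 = -51.43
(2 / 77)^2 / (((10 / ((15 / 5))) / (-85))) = -102 / 5929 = -0.02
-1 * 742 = -742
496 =496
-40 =-40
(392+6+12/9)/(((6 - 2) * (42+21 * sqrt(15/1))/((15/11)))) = -2995/2541+2995 * sqrt(15)/5082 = 1.10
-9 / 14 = -0.64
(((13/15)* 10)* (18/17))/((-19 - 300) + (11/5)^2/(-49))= -47775/1661308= -0.03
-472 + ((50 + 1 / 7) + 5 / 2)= -5871 / 14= -419.36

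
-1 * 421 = -421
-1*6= -6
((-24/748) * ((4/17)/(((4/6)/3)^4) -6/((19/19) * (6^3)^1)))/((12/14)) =-103306/28611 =-3.61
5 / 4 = 1.25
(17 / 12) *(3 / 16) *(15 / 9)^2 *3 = 425 / 192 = 2.21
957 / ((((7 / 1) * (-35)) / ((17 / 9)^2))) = -92191 / 6615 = -13.94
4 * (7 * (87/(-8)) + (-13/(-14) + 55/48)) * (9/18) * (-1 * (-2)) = -24881/84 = -296.20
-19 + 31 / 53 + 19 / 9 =-7777 / 477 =-16.30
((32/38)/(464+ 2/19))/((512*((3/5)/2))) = 5/423264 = 0.00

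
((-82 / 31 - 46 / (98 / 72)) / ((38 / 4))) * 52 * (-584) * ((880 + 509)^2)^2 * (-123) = -1539250453475546117035392 / 28861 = -53333233549618728285.07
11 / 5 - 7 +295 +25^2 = 4576 / 5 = 915.20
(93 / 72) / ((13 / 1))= 31 / 312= 0.10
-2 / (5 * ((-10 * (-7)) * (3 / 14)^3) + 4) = -392 / 1459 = -0.27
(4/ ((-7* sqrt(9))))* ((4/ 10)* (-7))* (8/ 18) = 32/ 135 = 0.24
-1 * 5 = -5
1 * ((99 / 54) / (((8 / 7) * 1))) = 77 / 48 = 1.60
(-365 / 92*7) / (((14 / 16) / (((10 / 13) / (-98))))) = 3650 / 14651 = 0.25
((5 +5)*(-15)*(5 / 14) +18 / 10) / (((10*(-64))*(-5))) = -453 / 28000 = -0.02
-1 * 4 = -4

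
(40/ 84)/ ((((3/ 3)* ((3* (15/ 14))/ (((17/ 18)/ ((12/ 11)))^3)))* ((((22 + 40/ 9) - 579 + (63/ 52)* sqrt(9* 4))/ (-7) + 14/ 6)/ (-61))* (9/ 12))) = -36299115853/ 372487705488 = -0.10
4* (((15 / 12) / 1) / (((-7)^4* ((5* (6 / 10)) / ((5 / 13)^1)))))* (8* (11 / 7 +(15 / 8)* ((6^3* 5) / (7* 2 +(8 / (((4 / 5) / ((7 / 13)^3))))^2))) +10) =333271366850 / 1238223237069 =0.27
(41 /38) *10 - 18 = -137 /19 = -7.21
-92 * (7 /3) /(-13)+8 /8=683 /39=17.51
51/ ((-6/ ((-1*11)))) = 187/ 2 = 93.50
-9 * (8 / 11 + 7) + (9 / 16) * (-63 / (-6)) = -22401 / 352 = -63.64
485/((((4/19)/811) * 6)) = 7473365/24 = 311390.21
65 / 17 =3.82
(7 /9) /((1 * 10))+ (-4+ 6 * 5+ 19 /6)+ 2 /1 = 1406 /45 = 31.24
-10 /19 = -0.53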